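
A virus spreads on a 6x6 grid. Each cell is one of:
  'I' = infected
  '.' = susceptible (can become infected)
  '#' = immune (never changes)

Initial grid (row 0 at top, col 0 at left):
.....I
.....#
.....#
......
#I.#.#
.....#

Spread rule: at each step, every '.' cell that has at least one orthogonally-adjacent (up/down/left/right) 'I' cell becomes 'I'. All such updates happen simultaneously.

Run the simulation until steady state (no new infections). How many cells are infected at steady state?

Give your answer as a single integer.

Answer: 30

Derivation:
Step 0 (initial): 2 infected
Step 1: +4 new -> 6 infected
Step 2: +7 new -> 13 infected
Step 3: +8 new -> 21 infected
Step 4: +6 new -> 27 infected
Step 5: +3 new -> 30 infected
Step 6: +0 new -> 30 infected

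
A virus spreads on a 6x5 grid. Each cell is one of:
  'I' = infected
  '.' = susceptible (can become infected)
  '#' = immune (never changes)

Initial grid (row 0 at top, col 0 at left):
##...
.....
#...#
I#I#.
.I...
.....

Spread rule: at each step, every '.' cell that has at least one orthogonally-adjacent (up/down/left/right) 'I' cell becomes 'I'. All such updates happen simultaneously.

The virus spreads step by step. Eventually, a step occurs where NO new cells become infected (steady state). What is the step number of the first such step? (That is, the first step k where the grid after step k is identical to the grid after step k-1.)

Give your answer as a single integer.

Answer: 6

Derivation:
Step 0 (initial): 3 infected
Step 1: +4 new -> 7 infected
Step 2: +6 new -> 13 infected
Step 3: +5 new -> 18 infected
Step 4: +5 new -> 23 infected
Step 5: +1 new -> 24 infected
Step 6: +0 new -> 24 infected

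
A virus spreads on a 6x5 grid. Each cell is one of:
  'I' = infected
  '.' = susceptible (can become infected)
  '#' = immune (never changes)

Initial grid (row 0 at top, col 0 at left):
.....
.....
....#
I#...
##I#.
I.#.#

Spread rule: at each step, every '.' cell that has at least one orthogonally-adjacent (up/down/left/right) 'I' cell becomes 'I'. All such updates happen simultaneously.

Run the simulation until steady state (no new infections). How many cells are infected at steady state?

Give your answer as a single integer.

Answer: 22

Derivation:
Step 0 (initial): 3 infected
Step 1: +3 new -> 6 infected
Step 2: +4 new -> 10 infected
Step 3: +5 new -> 15 infected
Step 4: +4 new -> 19 infected
Step 5: +2 new -> 21 infected
Step 6: +1 new -> 22 infected
Step 7: +0 new -> 22 infected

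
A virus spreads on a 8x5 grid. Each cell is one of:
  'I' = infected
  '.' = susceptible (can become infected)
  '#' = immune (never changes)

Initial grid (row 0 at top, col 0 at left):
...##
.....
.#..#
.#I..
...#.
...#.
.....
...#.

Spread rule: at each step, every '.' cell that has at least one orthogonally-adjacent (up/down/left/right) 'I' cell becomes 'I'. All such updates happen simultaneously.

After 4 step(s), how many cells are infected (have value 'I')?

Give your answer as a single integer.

Answer: 25

Derivation:
Step 0 (initial): 1 infected
Step 1: +3 new -> 4 infected
Step 2: +5 new -> 9 infected
Step 3: +7 new -> 16 infected
Step 4: +9 new -> 25 infected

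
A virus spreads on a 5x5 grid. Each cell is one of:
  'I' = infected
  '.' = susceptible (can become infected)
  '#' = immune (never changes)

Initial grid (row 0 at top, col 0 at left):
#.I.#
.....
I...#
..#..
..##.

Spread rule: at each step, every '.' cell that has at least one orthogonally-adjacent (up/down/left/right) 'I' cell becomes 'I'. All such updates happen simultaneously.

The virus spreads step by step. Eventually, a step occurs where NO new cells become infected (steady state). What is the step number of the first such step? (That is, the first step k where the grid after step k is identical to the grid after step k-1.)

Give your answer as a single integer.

Answer: 7

Derivation:
Step 0 (initial): 2 infected
Step 1: +6 new -> 8 infected
Step 2: +5 new -> 13 infected
Step 3: +3 new -> 16 infected
Step 4: +1 new -> 17 infected
Step 5: +1 new -> 18 infected
Step 6: +1 new -> 19 infected
Step 7: +0 new -> 19 infected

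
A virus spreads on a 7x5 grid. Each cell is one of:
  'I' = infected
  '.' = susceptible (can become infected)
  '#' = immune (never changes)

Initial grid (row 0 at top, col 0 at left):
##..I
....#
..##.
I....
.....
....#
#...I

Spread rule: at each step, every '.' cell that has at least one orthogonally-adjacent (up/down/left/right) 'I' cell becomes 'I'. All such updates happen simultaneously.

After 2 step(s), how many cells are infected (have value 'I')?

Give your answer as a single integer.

Step 0 (initial): 3 infected
Step 1: +5 new -> 8 infected
Step 2: +9 new -> 17 infected

Answer: 17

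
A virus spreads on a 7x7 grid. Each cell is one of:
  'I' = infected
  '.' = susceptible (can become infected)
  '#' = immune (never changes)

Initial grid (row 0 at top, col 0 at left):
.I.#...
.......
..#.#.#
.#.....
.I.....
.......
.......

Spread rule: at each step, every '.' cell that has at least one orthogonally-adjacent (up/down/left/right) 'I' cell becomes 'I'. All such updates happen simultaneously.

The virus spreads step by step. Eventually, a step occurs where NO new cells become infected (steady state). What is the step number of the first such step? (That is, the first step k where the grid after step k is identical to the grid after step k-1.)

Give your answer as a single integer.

Answer: 8

Derivation:
Step 0 (initial): 2 infected
Step 1: +6 new -> 8 infected
Step 2: +9 new -> 17 infected
Step 3: +7 new -> 24 infected
Step 4: +6 new -> 30 infected
Step 5: +6 new -> 36 infected
Step 6: +6 new -> 42 infected
Step 7: +2 new -> 44 infected
Step 8: +0 new -> 44 infected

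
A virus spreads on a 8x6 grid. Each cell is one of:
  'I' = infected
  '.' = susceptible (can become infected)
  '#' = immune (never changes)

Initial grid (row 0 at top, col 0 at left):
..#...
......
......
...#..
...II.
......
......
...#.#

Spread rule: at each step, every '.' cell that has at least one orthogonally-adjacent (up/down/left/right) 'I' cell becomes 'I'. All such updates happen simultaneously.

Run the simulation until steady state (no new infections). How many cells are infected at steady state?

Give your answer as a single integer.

Step 0 (initial): 2 infected
Step 1: +5 new -> 7 infected
Step 2: +8 new -> 15 infected
Step 3: +10 new -> 25 infected
Step 4: +9 new -> 34 infected
Step 5: +6 new -> 40 infected
Step 6: +3 new -> 43 infected
Step 7: +1 new -> 44 infected
Step 8: +0 new -> 44 infected

Answer: 44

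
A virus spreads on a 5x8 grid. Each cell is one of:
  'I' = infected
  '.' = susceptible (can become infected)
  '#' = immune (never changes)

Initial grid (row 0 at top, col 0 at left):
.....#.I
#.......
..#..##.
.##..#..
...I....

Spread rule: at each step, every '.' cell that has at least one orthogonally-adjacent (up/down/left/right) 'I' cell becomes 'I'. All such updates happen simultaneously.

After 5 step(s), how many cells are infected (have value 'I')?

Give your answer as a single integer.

Answer: 29

Derivation:
Step 0 (initial): 2 infected
Step 1: +5 new -> 7 infected
Step 2: +6 new -> 13 infected
Step 3: +6 new -> 19 infected
Step 4: +6 new -> 25 infected
Step 5: +4 new -> 29 infected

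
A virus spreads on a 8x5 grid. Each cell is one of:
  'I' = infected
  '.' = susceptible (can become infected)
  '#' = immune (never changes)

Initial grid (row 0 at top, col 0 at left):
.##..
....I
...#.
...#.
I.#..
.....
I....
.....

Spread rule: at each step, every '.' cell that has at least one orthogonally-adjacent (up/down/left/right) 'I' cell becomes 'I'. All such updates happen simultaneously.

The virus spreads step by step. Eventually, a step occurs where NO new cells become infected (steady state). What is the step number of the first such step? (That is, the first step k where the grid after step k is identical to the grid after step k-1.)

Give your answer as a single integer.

Step 0 (initial): 3 infected
Step 1: +8 new -> 11 infected
Step 2: +8 new -> 19 infected
Step 3: +9 new -> 28 infected
Step 4: +6 new -> 34 infected
Step 5: +1 new -> 35 infected
Step 6: +0 new -> 35 infected

Answer: 6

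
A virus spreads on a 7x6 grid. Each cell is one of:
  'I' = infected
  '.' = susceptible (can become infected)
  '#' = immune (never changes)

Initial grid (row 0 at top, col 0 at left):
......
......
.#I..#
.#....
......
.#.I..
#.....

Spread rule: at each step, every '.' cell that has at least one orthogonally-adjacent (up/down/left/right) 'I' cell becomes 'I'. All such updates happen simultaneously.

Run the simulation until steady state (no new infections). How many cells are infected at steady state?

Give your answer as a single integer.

Answer: 37

Derivation:
Step 0 (initial): 2 infected
Step 1: +7 new -> 9 infected
Step 2: +10 new -> 19 infected
Step 3: +9 new -> 28 infected
Step 4: +6 new -> 34 infected
Step 5: +3 new -> 37 infected
Step 6: +0 new -> 37 infected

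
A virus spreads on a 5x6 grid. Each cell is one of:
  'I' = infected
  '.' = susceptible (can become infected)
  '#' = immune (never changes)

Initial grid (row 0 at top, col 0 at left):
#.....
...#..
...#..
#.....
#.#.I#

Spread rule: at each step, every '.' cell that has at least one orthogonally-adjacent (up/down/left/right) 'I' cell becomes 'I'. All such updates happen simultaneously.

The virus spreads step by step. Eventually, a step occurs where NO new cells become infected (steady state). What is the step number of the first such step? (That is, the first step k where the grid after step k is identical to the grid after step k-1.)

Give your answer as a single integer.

Step 0 (initial): 1 infected
Step 1: +2 new -> 3 infected
Step 2: +3 new -> 6 infected
Step 3: +3 new -> 9 infected
Step 4: +4 new -> 13 infected
Step 5: +5 new -> 18 infected
Step 6: +3 new -> 21 infected
Step 7: +2 new -> 23 infected
Step 8: +0 new -> 23 infected

Answer: 8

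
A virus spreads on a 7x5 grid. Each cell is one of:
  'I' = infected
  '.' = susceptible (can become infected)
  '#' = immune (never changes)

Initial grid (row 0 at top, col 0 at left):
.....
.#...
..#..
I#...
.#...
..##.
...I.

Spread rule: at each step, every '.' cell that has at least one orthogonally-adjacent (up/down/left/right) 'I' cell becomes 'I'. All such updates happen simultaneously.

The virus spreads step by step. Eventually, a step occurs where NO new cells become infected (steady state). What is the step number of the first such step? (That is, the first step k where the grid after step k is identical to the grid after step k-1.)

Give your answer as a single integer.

Step 0 (initial): 2 infected
Step 1: +4 new -> 6 infected
Step 2: +5 new -> 11 infected
Step 3: +4 new -> 15 infected
Step 4: +3 new -> 18 infected
Step 5: +4 new -> 22 infected
Step 6: +5 new -> 27 infected
Step 7: +2 new -> 29 infected
Step 8: +0 new -> 29 infected

Answer: 8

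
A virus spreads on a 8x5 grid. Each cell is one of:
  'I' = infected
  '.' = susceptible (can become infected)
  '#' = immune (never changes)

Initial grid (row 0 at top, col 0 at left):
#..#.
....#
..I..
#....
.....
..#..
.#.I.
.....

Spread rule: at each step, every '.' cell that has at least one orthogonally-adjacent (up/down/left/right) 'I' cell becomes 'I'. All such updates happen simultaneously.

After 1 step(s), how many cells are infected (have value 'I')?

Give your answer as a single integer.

Step 0 (initial): 2 infected
Step 1: +8 new -> 10 infected

Answer: 10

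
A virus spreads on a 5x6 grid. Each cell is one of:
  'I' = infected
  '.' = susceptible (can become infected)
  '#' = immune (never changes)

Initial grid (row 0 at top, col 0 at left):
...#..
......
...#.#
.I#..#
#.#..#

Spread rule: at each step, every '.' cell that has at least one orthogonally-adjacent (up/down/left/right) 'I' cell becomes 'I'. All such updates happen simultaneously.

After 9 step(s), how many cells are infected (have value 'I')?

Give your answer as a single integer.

Step 0 (initial): 1 infected
Step 1: +3 new -> 4 infected
Step 2: +3 new -> 7 infected
Step 3: +3 new -> 10 infected
Step 4: +3 new -> 13 infected
Step 5: +1 new -> 14 infected
Step 6: +3 new -> 17 infected
Step 7: +2 new -> 19 infected
Step 8: +2 new -> 21 infected
Step 9: +1 new -> 22 infected

Answer: 22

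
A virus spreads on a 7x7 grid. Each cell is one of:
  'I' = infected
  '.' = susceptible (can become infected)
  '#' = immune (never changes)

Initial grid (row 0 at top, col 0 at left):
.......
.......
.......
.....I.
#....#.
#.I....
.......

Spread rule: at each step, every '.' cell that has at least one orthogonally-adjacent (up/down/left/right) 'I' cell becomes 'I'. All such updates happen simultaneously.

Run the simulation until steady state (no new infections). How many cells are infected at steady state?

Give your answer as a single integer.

Answer: 46

Derivation:
Step 0 (initial): 2 infected
Step 1: +7 new -> 9 infected
Step 2: +12 new -> 21 infected
Step 3: +10 new -> 31 infected
Step 4: +8 new -> 39 infected
Step 5: +4 new -> 43 infected
Step 6: +2 new -> 45 infected
Step 7: +1 new -> 46 infected
Step 8: +0 new -> 46 infected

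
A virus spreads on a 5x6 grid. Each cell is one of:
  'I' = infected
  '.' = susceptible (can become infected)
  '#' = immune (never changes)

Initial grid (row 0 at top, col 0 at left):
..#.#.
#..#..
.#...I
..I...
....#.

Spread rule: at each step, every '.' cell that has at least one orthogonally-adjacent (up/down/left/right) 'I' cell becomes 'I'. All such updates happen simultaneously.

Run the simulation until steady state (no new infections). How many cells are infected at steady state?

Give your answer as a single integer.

Step 0 (initial): 2 infected
Step 1: +7 new -> 9 infected
Step 2: +9 new -> 18 infected
Step 3: +3 new -> 21 infected
Step 4: +1 new -> 22 infected
Step 5: +1 new -> 23 infected
Step 6: +0 new -> 23 infected

Answer: 23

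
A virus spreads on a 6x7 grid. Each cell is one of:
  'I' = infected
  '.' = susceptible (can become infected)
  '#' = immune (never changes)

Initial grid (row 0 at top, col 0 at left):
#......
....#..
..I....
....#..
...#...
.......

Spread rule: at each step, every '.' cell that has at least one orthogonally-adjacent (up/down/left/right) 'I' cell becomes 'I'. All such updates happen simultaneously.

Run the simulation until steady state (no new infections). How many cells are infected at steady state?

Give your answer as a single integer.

Answer: 38

Derivation:
Step 0 (initial): 1 infected
Step 1: +4 new -> 5 infected
Step 2: +8 new -> 13 infected
Step 3: +7 new -> 20 infected
Step 4: +7 new -> 27 infected
Step 5: +6 new -> 33 infected
Step 6: +4 new -> 37 infected
Step 7: +1 new -> 38 infected
Step 8: +0 new -> 38 infected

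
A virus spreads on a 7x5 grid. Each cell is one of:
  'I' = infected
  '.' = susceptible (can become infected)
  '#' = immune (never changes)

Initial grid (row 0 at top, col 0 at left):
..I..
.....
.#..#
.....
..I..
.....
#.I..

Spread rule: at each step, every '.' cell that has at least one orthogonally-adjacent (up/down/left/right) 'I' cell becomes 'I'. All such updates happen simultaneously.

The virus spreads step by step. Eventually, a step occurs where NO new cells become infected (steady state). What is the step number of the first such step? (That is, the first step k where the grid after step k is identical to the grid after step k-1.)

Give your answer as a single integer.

Answer: 5

Derivation:
Step 0 (initial): 3 infected
Step 1: +9 new -> 12 infected
Step 2: +12 new -> 24 infected
Step 3: +7 new -> 31 infected
Step 4: +1 new -> 32 infected
Step 5: +0 new -> 32 infected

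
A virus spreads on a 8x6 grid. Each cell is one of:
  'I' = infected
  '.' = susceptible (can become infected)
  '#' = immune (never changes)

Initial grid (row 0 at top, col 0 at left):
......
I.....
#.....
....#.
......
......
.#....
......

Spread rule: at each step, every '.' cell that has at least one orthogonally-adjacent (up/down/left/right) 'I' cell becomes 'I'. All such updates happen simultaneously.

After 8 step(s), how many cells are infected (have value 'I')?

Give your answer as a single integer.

Step 0 (initial): 1 infected
Step 1: +2 new -> 3 infected
Step 2: +3 new -> 6 infected
Step 3: +4 new -> 10 infected
Step 4: +6 new -> 16 infected
Step 5: +7 new -> 23 infected
Step 6: +5 new -> 28 infected
Step 7: +5 new -> 33 infected
Step 8: +5 new -> 38 infected

Answer: 38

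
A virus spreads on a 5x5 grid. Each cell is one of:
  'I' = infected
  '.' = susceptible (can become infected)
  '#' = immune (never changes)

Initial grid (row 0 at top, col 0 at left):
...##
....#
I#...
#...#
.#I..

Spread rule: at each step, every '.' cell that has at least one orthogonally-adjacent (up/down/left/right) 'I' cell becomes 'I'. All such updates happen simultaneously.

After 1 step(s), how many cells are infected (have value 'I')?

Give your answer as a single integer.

Step 0 (initial): 2 infected
Step 1: +3 new -> 5 infected

Answer: 5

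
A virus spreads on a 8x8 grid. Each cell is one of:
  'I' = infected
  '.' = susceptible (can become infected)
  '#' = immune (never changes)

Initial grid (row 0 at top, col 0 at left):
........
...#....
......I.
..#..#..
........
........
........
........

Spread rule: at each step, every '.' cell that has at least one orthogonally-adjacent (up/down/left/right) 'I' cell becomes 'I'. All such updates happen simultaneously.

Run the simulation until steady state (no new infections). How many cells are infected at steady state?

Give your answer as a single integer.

Step 0 (initial): 1 infected
Step 1: +4 new -> 5 infected
Step 2: +6 new -> 11 infected
Step 3: +8 new -> 19 infected
Step 4: +7 new -> 26 infected
Step 5: +8 new -> 34 infected
Step 6: +9 new -> 43 infected
Step 7: +7 new -> 50 infected
Step 8: +5 new -> 55 infected
Step 9: +3 new -> 58 infected
Step 10: +2 new -> 60 infected
Step 11: +1 new -> 61 infected
Step 12: +0 new -> 61 infected

Answer: 61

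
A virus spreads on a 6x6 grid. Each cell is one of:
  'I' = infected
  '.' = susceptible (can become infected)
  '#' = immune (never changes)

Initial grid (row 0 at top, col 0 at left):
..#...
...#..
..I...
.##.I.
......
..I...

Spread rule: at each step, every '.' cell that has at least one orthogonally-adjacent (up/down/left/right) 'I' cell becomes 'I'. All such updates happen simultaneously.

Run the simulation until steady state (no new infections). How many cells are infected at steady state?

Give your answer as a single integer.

Step 0 (initial): 3 infected
Step 1: +10 new -> 13 infected
Step 2: +9 new -> 22 infected
Step 3: +7 new -> 29 infected
Step 4: +3 new -> 32 infected
Step 5: +0 new -> 32 infected

Answer: 32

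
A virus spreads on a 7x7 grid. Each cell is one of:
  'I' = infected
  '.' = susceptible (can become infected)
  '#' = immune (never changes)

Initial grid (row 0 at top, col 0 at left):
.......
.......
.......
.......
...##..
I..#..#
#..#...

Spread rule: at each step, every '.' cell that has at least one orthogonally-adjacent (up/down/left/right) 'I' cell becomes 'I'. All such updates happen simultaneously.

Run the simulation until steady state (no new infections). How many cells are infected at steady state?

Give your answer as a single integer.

Answer: 43

Derivation:
Step 0 (initial): 1 infected
Step 1: +2 new -> 3 infected
Step 2: +4 new -> 7 infected
Step 3: +4 new -> 11 infected
Step 4: +3 new -> 14 infected
Step 5: +4 new -> 18 infected
Step 6: +4 new -> 22 infected
Step 7: +4 new -> 26 infected
Step 8: +5 new -> 31 infected
Step 9: +5 new -> 36 infected
Step 10: +4 new -> 40 infected
Step 11: +3 new -> 43 infected
Step 12: +0 new -> 43 infected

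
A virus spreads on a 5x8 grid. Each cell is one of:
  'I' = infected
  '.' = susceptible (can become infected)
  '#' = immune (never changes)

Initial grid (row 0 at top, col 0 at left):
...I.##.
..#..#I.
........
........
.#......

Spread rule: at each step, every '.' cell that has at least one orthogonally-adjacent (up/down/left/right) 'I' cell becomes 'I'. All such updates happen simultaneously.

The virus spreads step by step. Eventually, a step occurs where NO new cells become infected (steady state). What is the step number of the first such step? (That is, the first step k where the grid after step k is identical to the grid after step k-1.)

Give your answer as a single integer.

Step 0 (initial): 2 infected
Step 1: +5 new -> 7 infected
Step 2: +7 new -> 14 infected
Step 3: +8 new -> 22 infected
Step 4: +7 new -> 29 infected
Step 5: +4 new -> 33 infected
Step 6: +1 new -> 34 infected
Step 7: +1 new -> 35 infected
Step 8: +0 new -> 35 infected

Answer: 8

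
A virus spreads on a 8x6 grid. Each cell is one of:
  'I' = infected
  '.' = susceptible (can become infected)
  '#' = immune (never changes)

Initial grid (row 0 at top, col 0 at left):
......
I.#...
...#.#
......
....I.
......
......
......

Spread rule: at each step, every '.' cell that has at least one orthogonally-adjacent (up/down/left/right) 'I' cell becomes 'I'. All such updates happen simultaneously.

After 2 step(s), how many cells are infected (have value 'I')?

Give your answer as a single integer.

Answer: 19

Derivation:
Step 0 (initial): 2 infected
Step 1: +7 new -> 9 infected
Step 2: +10 new -> 19 infected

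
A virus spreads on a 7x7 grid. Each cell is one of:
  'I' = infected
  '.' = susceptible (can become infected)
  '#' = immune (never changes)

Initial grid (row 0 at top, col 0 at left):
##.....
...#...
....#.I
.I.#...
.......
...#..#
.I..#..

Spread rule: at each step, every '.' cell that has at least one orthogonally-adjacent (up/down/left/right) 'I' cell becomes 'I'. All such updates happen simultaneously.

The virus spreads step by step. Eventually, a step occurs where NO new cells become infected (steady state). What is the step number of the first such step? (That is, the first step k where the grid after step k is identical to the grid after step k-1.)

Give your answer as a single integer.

Answer: 7

Derivation:
Step 0 (initial): 3 infected
Step 1: +10 new -> 13 infected
Step 2: +12 new -> 25 infected
Step 3: +8 new -> 33 infected
Step 4: +4 new -> 37 infected
Step 5: +3 new -> 40 infected
Step 6: +1 new -> 41 infected
Step 7: +0 new -> 41 infected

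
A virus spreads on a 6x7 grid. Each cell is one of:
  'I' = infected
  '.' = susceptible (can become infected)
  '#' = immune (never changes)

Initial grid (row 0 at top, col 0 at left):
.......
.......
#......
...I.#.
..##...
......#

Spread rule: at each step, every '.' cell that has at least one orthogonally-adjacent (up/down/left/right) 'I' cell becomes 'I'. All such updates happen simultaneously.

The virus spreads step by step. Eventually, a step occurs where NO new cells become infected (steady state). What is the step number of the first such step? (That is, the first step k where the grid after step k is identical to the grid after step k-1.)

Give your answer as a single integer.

Step 0 (initial): 1 infected
Step 1: +3 new -> 4 infected
Step 2: +5 new -> 9 infected
Step 3: +9 new -> 18 infected
Step 4: +10 new -> 28 infected
Step 5: +7 new -> 35 infected
Step 6: +2 new -> 37 infected
Step 7: +0 new -> 37 infected

Answer: 7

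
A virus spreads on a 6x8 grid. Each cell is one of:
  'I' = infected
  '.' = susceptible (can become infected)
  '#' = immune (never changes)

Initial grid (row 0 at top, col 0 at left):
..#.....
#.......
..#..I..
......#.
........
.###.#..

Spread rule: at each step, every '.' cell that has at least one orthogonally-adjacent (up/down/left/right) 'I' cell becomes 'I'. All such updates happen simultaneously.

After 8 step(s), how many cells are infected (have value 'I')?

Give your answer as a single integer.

Step 0 (initial): 1 infected
Step 1: +4 new -> 5 infected
Step 2: +7 new -> 12 infected
Step 3: +8 new -> 20 infected
Step 4: +8 new -> 28 infected
Step 5: +4 new -> 32 infected
Step 6: +4 new -> 36 infected
Step 7: +3 new -> 39 infected
Step 8: +1 new -> 40 infected

Answer: 40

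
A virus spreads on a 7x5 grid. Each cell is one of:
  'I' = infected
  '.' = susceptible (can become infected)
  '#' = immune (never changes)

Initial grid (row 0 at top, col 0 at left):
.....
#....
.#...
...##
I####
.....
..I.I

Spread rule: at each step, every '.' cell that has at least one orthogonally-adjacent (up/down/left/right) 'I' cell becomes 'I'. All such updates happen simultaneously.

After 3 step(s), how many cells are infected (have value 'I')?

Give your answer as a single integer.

Step 0 (initial): 3 infected
Step 1: +6 new -> 9 infected
Step 2: +5 new -> 14 infected
Step 3: +1 new -> 15 infected

Answer: 15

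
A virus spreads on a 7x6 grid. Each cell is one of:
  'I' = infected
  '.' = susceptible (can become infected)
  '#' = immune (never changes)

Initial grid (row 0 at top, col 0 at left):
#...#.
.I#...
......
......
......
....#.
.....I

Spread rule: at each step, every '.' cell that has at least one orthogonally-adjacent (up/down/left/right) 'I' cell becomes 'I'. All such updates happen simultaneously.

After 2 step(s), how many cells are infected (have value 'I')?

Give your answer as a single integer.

Step 0 (initial): 2 infected
Step 1: +5 new -> 7 infected
Step 2: +6 new -> 13 infected

Answer: 13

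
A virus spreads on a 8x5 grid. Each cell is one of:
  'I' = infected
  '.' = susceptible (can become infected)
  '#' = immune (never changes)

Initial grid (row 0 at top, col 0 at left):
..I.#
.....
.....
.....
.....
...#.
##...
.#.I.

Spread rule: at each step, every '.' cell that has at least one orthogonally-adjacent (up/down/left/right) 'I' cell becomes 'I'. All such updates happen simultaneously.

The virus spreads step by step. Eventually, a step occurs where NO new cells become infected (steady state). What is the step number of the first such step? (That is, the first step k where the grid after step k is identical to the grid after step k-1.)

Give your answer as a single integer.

Answer: 7

Derivation:
Step 0 (initial): 2 infected
Step 1: +6 new -> 8 infected
Step 2: +6 new -> 14 infected
Step 3: +7 new -> 21 infected
Step 4: +7 new -> 28 infected
Step 5: +5 new -> 33 infected
Step 6: +1 new -> 34 infected
Step 7: +0 new -> 34 infected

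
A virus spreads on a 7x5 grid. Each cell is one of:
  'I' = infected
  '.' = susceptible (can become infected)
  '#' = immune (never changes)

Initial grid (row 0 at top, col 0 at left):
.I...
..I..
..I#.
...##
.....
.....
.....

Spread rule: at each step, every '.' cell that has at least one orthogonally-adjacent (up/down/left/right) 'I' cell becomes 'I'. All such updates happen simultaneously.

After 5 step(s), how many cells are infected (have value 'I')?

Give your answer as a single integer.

Answer: 30

Derivation:
Step 0 (initial): 3 infected
Step 1: +6 new -> 9 infected
Step 2: +6 new -> 15 infected
Step 3: +6 new -> 21 infected
Step 4: +5 new -> 26 infected
Step 5: +4 new -> 30 infected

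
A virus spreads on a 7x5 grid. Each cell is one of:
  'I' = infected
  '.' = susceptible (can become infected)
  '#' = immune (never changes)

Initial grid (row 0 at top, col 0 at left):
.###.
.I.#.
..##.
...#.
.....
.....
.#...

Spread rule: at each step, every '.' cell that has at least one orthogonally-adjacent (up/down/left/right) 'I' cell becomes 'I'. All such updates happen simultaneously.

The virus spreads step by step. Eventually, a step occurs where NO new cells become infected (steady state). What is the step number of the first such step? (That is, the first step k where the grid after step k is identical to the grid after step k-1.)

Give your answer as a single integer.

Answer: 11

Derivation:
Step 0 (initial): 1 infected
Step 1: +3 new -> 4 infected
Step 2: +3 new -> 7 infected
Step 3: +3 new -> 10 infected
Step 4: +3 new -> 13 infected
Step 5: +3 new -> 16 infected
Step 6: +4 new -> 20 infected
Step 7: +3 new -> 23 infected
Step 8: +2 new -> 25 infected
Step 9: +1 new -> 26 infected
Step 10: +1 new -> 27 infected
Step 11: +0 new -> 27 infected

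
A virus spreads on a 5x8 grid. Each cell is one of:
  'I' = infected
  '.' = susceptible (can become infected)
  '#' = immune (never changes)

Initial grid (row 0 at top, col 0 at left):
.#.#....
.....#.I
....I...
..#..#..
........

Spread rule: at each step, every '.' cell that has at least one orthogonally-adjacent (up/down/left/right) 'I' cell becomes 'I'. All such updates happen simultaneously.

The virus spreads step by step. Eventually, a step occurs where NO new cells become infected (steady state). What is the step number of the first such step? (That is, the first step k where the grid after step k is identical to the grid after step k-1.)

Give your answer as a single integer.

Step 0 (initial): 2 infected
Step 1: +7 new -> 9 infected
Step 2: +8 new -> 17 infected
Step 3: +7 new -> 24 infected
Step 4: +6 new -> 30 infected
Step 5: +3 new -> 33 infected
Step 6: +2 new -> 35 infected
Step 7: +0 new -> 35 infected

Answer: 7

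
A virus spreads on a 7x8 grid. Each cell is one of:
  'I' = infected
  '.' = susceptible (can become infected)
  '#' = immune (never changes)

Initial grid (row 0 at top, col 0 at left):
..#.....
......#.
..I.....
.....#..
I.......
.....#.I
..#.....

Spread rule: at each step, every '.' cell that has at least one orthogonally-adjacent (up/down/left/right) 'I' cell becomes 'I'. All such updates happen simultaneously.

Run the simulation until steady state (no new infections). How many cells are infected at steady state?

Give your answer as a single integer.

Answer: 51

Derivation:
Step 0 (initial): 3 infected
Step 1: +10 new -> 13 infected
Step 2: +12 new -> 25 infected
Step 3: +13 new -> 38 infected
Step 4: +8 new -> 46 infected
Step 5: +4 new -> 50 infected
Step 6: +1 new -> 51 infected
Step 7: +0 new -> 51 infected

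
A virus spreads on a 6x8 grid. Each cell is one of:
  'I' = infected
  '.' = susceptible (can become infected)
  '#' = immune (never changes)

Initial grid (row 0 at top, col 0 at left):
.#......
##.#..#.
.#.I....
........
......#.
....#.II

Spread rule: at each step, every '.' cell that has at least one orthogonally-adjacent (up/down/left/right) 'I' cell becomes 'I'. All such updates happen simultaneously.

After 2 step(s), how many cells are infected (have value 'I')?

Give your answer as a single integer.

Answer: 16

Derivation:
Step 0 (initial): 3 infected
Step 1: +5 new -> 8 infected
Step 2: +8 new -> 16 infected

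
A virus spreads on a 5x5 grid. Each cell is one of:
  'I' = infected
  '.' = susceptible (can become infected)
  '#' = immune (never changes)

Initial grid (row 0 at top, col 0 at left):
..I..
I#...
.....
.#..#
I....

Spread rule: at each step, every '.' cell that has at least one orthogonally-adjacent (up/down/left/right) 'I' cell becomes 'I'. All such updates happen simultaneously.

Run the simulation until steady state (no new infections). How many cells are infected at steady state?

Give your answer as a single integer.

Answer: 22

Derivation:
Step 0 (initial): 3 infected
Step 1: +7 new -> 10 infected
Step 2: +5 new -> 15 infected
Step 3: +4 new -> 19 infected
Step 4: +3 new -> 22 infected
Step 5: +0 new -> 22 infected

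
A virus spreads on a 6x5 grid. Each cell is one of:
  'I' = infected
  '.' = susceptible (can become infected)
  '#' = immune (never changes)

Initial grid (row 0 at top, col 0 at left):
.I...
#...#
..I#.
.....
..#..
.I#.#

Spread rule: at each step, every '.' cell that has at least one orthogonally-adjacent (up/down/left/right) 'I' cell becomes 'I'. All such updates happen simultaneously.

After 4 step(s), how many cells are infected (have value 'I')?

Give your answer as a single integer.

Answer: 24

Derivation:
Step 0 (initial): 3 infected
Step 1: +8 new -> 11 infected
Step 2: +6 new -> 17 infected
Step 3: +4 new -> 21 infected
Step 4: +3 new -> 24 infected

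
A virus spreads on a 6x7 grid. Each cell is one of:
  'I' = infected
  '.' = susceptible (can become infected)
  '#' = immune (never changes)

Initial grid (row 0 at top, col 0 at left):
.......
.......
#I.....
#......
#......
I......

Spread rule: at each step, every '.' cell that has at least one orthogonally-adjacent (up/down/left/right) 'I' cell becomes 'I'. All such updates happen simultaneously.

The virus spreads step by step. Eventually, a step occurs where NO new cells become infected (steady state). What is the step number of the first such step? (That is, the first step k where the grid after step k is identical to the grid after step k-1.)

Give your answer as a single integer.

Step 0 (initial): 2 infected
Step 1: +4 new -> 6 infected
Step 2: +7 new -> 13 infected
Step 3: +7 new -> 20 infected
Step 4: +6 new -> 26 infected
Step 5: +6 new -> 32 infected
Step 6: +5 new -> 37 infected
Step 7: +2 new -> 39 infected
Step 8: +0 new -> 39 infected

Answer: 8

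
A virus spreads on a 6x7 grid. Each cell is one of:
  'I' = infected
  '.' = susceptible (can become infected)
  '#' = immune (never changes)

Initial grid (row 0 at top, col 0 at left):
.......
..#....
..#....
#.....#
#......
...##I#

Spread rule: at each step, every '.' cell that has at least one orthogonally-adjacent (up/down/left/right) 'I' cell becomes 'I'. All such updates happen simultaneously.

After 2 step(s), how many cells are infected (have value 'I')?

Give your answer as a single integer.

Step 0 (initial): 1 infected
Step 1: +1 new -> 2 infected
Step 2: +3 new -> 5 infected

Answer: 5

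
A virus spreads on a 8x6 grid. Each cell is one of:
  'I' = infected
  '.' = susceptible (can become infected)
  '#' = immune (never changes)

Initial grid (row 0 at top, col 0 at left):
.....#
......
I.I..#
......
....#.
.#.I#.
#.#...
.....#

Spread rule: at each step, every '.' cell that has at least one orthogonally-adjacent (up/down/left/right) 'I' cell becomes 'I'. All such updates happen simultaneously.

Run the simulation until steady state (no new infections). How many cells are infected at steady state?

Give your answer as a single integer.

Step 0 (initial): 3 infected
Step 1: +9 new -> 12 infected
Step 2: +11 new -> 23 infected
Step 3: +9 new -> 32 infected
Step 4: +5 new -> 37 infected
Step 5: +3 new -> 40 infected
Step 6: +0 new -> 40 infected

Answer: 40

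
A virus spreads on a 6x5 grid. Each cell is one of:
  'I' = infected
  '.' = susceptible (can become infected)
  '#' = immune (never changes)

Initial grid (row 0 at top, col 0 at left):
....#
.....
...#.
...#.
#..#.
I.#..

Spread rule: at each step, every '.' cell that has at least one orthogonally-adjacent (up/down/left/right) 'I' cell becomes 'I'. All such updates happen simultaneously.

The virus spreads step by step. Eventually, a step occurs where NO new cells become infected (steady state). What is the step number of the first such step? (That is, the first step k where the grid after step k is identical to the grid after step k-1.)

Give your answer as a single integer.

Step 0 (initial): 1 infected
Step 1: +1 new -> 2 infected
Step 2: +1 new -> 3 infected
Step 3: +2 new -> 5 infected
Step 4: +3 new -> 8 infected
Step 5: +3 new -> 11 infected
Step 6: +3 new -> 14 infected
Step 7: +3 new -> 17 infected
Step 8: +2 new -> 19 infected
Step 9: +1 new -> 20 infected
Step 10: +1 new -> 21 infected
Step 11: +1 new -> 22 infected
Step 12: +1 new -> 23 infected
Step 13: +1 new -> 24 infected
Step 14: +0 new -> 24 infected

Answer: 14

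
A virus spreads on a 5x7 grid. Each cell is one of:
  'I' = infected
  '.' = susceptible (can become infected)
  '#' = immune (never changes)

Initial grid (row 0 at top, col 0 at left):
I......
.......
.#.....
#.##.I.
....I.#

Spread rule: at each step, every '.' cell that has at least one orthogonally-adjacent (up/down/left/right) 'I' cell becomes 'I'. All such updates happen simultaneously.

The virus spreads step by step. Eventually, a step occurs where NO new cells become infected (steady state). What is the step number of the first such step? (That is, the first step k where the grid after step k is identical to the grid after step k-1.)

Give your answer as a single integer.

Answer: 5

Derivation:
Step 0 (initial): 3 infected
Step 1: +7 new -> 10 infected
Step 2: +7 new -> 17 infected
Step 3: +7 new -> 24 infected
Step 4: +6 new -> 30 infected
Step 5: +0 new -> 30 infected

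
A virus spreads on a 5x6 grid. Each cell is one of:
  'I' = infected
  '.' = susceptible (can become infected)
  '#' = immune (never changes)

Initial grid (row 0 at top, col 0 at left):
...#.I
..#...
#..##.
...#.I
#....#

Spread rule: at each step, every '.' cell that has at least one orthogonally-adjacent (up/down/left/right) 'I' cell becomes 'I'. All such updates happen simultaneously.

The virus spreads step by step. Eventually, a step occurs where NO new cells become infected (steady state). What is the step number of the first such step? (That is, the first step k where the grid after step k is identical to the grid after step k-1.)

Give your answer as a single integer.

Step 0 (initial): 2 infected
Step 1: +4 new -> 6 infected
Step 2: +2 new -> 8 infected
Step 3: +2 new -> 10 infected
Step 4: +1 new -> 11 infected
Step 5: +2 new -> 13 infected
Step 6: +2 new -> 15 infected
Step 7: +2 new -> 17 infected
Step 8: +1 new -> 18 infected
Step 9: +2 new -> 20 infected
Step 10: +2 new -> 22 infected
Step 11: +0 new -> 22 infected

Answer: 11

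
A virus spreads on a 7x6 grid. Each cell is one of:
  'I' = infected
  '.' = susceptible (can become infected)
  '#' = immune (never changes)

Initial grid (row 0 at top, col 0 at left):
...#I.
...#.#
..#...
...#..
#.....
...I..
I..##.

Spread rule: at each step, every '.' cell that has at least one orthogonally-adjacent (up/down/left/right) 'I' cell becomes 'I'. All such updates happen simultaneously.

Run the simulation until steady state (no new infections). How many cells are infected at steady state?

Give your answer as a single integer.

Step 0 (initial): 3 infected
Step 1: +7 new -> 10 infected
Step 2: +6 new -> 16 infected
Step 3: +7 new -> 23 infected
Step 4: +2 new -> 25 infected
Step 5: +2 new -> 27 infected
Step 6: +2 new -> 29 infected
Step 7: +3 new -> 32 infected
Step 8: +2 new -> 34 infected
Step 9: +0 new -> 34 infected

Answer: 34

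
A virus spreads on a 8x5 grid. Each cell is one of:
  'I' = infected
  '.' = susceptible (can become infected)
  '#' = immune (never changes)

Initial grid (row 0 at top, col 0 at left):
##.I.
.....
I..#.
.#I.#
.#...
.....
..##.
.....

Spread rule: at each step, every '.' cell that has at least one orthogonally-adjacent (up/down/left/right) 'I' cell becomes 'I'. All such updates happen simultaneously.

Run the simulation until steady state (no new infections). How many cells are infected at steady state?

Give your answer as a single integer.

Answer: 32

Derivation:
Step 0 (initial): 3 infected
Step 1: +9 new -> 12 infected
Step 2: +6 new -> 18 infected
Step 3: +5 new -> 23 infected
Step 4: +3 new -> 26 infected
Step 5: +3 new -> 29 infected
Step 6: +2 new -> 31 infected
Step 7: +1 new -> 32 infected
Step 8: +0 new -> 32 infected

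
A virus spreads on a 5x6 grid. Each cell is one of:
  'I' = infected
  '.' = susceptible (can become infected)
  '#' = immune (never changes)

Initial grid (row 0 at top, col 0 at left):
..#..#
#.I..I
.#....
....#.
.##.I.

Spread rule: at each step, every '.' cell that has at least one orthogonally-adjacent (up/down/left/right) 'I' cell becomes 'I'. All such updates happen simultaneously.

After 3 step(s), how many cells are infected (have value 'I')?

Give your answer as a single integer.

Answer: 20

Derivation:
Step 0 (initial): 3 infected
Step 1: +7 new -> 10 infected
Step 2: +8 new -> 18 infected
Step 3: +2 new -> 20 infected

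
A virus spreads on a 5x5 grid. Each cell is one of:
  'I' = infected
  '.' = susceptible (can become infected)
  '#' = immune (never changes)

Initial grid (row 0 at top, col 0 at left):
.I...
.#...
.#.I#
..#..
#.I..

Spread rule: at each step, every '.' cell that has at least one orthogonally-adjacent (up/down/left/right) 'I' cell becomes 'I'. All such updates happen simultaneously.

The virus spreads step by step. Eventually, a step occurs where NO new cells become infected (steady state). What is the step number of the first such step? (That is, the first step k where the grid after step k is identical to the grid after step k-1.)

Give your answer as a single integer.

Step 0 (initial): 3 infected
Step 1: +7 new -> 10 infected
Step 2: +7 new -> 17 infected
Step 3: +3 new -> 20 infected
Step 4: +0 new -> 20 infected

Answer: 4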